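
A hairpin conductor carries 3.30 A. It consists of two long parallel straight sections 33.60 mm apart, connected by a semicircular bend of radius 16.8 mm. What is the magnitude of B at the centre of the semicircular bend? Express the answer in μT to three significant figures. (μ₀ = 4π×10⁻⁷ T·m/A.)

B ≈ 101 μT

The semicircular arc contributes B_arc = μ₀I·π/(4πR) = μ₀I/(4R) = 6.17×10⁻⁵ T.
Each semi-infinite lead is at perpendicular distance R = 0.0168 m from the centre, with the perpendicular foot at its near end, so it contributes μ₀I/(4πR); both point the same way, together 3.93×10⁻⁵ T.
Arc and leads all point the same direction: B = 6.17×10⁻⁵ + 3.93×10⁻⁵ = 1.01×10⁻⁴ T.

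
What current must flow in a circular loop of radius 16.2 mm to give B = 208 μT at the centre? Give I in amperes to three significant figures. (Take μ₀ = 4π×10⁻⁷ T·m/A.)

At the centre of a circular loop B = μ₀I/(2R), so I = 2RB/μ₀.
With R = 0.0162 m, I = 2 × 0.0162 × 2.08×10⁻⁴ / (4π×10⁻⁷) = 5.36 A.

I ≈ 5.36 A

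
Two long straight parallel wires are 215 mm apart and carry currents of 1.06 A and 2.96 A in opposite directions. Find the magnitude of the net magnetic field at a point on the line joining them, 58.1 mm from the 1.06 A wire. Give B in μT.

B ≈ 7.42 μT

Each long wire gives B = μ₀I/(2πd). Distances are d₁ = 0.0581 m and d₂ = 0.1569 m.
B₁ = 3.65×10⁻⁶ T, B₂ = 3.77×10⁻⁶ T.
Between antiparallel currents both contributions point the same way, so they add. B = B₁ + B₂ = 3.65×10⁻⁶ + 3.77×10⁻⁶ = 7.42×10⁻⁶ T.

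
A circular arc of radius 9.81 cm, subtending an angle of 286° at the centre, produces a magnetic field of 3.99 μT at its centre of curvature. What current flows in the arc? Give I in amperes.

For a circular arc, B = μ₀Iφ/(4πR) with φ in radians; here φ = 4.992 rad.
So I = 4πRB/(μ₀φ) = 4π × 0.0981 × 3.99×10⁻⁶ / (4π×10⁻⁷ × 4.992) = 0.784 A.

I ≈ 0.784 A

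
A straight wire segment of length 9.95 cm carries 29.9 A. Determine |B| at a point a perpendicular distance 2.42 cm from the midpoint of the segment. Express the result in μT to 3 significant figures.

For a finite straight segment, B = (μ₀I/4πd)(sinθ₁ + sinθ₂), where θ₁, θ₂ are the angles from the perpendicular to each end.
The perpendicular from the point meets the wire at its midpoint, so each end is L/2 = 0.04975 m away along the wire.
sinθ₁ = 0.04975/√(0.04975²+0.0242²) = 0.8993; sinθ₂ = 0.04975/√(0.04975²+0.0242²) = 0.8993.
B = (4π×10⁻⁷ × 29.9) / (4π × 0.0242) × (0.8993 + 0.8993) = 2.22×10⁻⁴ T.

B ≈ 222 μT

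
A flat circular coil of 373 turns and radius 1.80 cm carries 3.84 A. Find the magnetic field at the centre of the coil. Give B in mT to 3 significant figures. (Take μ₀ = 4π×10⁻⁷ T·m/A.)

For an N-turn flat coil, B = Nμ₀I/(2R) with R = 0.018 m.
B = 373 × 1.34×10⁻⁴ T = 5.00×10⁻² T.

B ≈ 50.0 mT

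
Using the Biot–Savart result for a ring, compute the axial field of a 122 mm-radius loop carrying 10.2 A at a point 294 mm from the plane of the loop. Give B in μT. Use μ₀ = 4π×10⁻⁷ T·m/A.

B ≈ 2.96 μT

On the axis of a circular loop, B = μ₀IR² / [2(R²+z²)^(3/2)].
R² + z² = (0.122)² + (0.294)² = 0.1013 m², and (R²+z²)^(3/2) = 3.23×10⁻² m³.
B = (4π×10⁻⁷ × 10.2 × 0.01488) / (2 × 3.23×10⁻²) = 2.96×10⁻⁶ T.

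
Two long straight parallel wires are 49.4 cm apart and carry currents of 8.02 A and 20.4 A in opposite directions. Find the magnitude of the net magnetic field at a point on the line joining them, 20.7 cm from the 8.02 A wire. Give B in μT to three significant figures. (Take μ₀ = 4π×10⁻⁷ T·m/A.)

Each long wire gives B = μ₀I/(2πd). Distances are d₁ = 0.207 m and d₂ = 0.287 m.
B₁ = 7.75×10⁻⁶ T, B₂ = 1.42×10⁻⁵ T.
Between antiparallel currents both contributions point the same way, so they add. B = B₁ + B₂ = 7.75×10⁻⁶ + 1.42×10⁻⁵ = 2.20×10⁻⁵ T.

B ≈ 22.0 μT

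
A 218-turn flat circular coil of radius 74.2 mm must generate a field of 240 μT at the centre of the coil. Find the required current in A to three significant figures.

For an N-turn coil, B = Nμ₀I/(2R) with R = 0.0742 m, so I = 2RB/(Nμ₀) = 2 × 0.0742 × 2.40×10⁻⁴ / (218 × 4π×10⁻⁷) = 0.130 A.

I ≈ 0.130 A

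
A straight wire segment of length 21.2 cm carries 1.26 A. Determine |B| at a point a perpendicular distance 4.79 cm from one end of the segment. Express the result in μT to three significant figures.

B ≈ 2.57 μT

For a finite straight segment, B = (μ₀I/4πd)(sinθ₁ + sinθ₂), where θ₁, θ₂ are the angles from the perpendicular to each end.
The perpendicular foot is at one end, so the two end-offsets along the wire are 0 and L = 0.212 m.
sinθ₁ = 0/√(0²+0.0479²) = 0.0000; sinθ₂ = 0.212/√(0.212²+0.0479²) = 0.9754.
B = (4π×10⁻⁷ × 1.26) / (4π × 0.0479) × (0.0000 + 0.9754) = 2.57×10⁻⁶ T.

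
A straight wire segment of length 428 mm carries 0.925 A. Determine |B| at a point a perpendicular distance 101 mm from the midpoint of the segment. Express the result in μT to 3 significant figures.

B ≈ 1.66 μT

For a finite straight segment, B = (μ₀I/4πd)(sinθ₁ + sinθ₂), where θ₁, θ₂ are the angles from the perpendicular to each end.
The perpendicular from the point meets the wire at its midpoint, so each end is L/2 = 0.214 m away along the wire.
sinθ₁ = 0.214/√(0.214²+0.101²) = 0.9043; sinθ₂ = 0.214/√(0.214²+0.101²) = 0.9043.
B = (4π×10⁻⁷ × 0.925) / (4π × 0.101) × (0.9043 + 0.9043) = 1.66×10⁻⁶ T.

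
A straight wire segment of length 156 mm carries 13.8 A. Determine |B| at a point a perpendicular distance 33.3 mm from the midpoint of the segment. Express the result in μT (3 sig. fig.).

B ≈ 76.2 μT

For a finite straight segment, B = (μ₀I/4πd)(sinθ₁ + sinθ₂), where θ₁, θ₂ are the angles from the perpendicular to each end.
The perpendicular from the point meets the wire at its midpoint, so each end is L/2 = 0.078 m away along the wire.
sinθ₁ = 0.078/√(0.078²+0.0333²) = 0.9197; sinθ₂ = 0.078/√(0.078²+0.0333²) = 0.9197.
B = (4π×10⁻⁷ × 13.8) / (4π × 0.0333) × (0.9197 + 0.9197) = 7.62×10⁻⁵ T.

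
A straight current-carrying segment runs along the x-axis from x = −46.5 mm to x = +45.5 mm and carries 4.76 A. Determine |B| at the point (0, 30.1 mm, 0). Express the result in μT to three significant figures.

B ≈ 26.5 μT

For a finite straight segment, B = (μ₀I/4πd)(sinθ₁ + sinθ₂), where θ₁, θ₂ are the angles from the perpendicular to each end.
The perpendicular distance is d = 0.0301 m; the end-offsets along the wire are a = 0.0465 m and b = 0.0455 m.
sinθ₁ = 0.0465/√(0.0465²+0.0301²) = 0.8395; sinθ₂ = 0.0455/√(0.0455²+0.0301²) = 0.8340.
B = (4π×10⁻⁷ × 4.76) / (4π × 0.0301) × (0.8395 + 0.8340) = 2.65×10⁻⁵ T.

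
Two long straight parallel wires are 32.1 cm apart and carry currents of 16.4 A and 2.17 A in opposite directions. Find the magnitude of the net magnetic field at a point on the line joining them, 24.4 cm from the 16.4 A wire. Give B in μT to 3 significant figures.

B ≈ 19.1 μT

Each long wire gives B = μ₀I/(2πd). Distances are d₁ = 0.244 m and d₂ = 0.077 m.
B₁ = 1.34×10⁻⁵ T, B₂ = 5.64×10⁻⁶ T.
Between antiparallel currents both contributions point the same way, so they add. B = B₁ + B₂ = 1.34×10⁻⁵ + 5.64×10⁻⁶ = 1.91×10⁻⁵ T.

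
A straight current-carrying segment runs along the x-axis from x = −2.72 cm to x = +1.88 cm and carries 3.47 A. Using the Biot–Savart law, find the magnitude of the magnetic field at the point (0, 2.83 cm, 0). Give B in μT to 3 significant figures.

B ≈ 15.3 μT

For a finite straight segment, B = (μ₀I/4πd)(sinθ₁ + sinθ₂), where θ₁, θ₂ are the angles from the perpendicular to each end.
The perpendicular distance is d = 0.0283 m; the end-offsets along the wire are a = 0.0272 m and b = 0.0188 m.
sinθ₁ = 0.0272/√(0.0272²+0.0283²) = 0.6930; sinθ₂ = 0.0188/√(0.0188²+0.0283²) = 0.5533.
B = (4π×10⁻⁷ × 3.47) / (4π × 0.0283) × (0.6930 + 0.5533) = 1.53×10⁻⁵ T.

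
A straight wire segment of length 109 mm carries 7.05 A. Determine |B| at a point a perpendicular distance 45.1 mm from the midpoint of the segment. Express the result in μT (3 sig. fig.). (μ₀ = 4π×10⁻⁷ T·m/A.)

B ≈ 24.1 μT

For a finite straight segment, B = (μ₀I/4πd)(sinθ₁ + sinθ₂), where θ₁, θ₂ are the angles from the perpendicular to each end.
The perpendicular from the point meets the wire at its midpoint, so each end is L/2 = 0.0545 m away along the wire.
sinθ₁ = 0.0545/√(0.0545²+0.0451²) = 0.7704; sinθ₂ = 0.0545/√(0.0545²+0.0451²) = 0.7704.
B = (4π×10⁻⁷ × 7.05) / (4π × 0.0451) × (0.7704 + 0.7704) = 2.41×10⁻⁵ T.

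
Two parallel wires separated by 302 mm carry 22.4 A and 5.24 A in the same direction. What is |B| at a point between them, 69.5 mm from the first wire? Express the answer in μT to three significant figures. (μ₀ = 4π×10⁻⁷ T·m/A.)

Each long wire gives B = μ₀I/(2πd). Distances are d₁ = 0.0695 m and d₂ = 0.2325 m.
B₁ = 6.45×10⁻⁵ T, B₂ = 4.51×10⁻⁶ T.
Between parallel currents the two contributions point in opposite directions, so they subtract. B = |B₁ − B₂| = |6.45×10⁻⁵ − 4.51×10⁻⁶| = 6.00×10⁻⁵ T.

B ≈ 60.0 μT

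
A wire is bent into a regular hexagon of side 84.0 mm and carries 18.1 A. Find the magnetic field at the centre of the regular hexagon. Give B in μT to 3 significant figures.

B ≈ 149 μT

Each side is a finite straight segment at perpendicular distance d = a/(2 tan(π/6)) = 0.07275 m from the centre, with end-angles ±π/6.
One side contributes B₁ = (μ₀I/4πd)·2 sin(π/6) = 2.49×10⁻⁵ T.
All 6 sides add in the same direction: B = 6 × 2.49×10⁻⁵ = 1.49×10⁻⁴ T.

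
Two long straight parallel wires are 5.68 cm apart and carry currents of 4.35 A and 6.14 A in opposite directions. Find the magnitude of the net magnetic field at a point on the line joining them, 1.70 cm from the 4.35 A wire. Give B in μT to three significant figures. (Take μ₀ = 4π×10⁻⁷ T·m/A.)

B ≈ 82.0 μT

Each long wire gives B = μ₀I/(2πd). Distances are d₁ = 0.017 m and d₂ = 0.0398 m.
B₁ = 5.12×10⁻⁵ T, B₂ = 3.09×10⁻⁵ T.
Between antiparallel currents both contributions point the same way, so they add. B = B₁ + B₂ = 5.12×10⁻⁵ + 3.09×10⁻⁵ = 8.20×10⁻⁵ T.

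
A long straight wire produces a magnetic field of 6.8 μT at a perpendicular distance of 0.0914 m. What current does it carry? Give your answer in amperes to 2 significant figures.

For a long straight wire B = μ₀I/(2πd), so I = 2πdB/μ₀.
I = 2π × 0.0914 × 6.80×10⁻⁶ / (4π×10⁻⁷) = 3.11 A.

I ≈ 3.1 A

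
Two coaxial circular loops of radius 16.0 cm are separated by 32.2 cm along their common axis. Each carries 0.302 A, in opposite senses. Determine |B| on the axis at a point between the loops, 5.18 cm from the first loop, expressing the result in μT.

Each loop contributes B = μ₀IR²/[2(R²+z²)^(3/2)] on the axis, with z measured from that loop.
Loop 1 (z = 0.0518 m): B₁ = 1.02×10⁻⁶ T. Loop 2 (z = 0.2702 m): B₂ = 1.57×10⁻⁷ T.
The fields oppose: B = |B₁ − B₂| = 8.64×10⁻⁷ T.

B ≈ 0.864 μT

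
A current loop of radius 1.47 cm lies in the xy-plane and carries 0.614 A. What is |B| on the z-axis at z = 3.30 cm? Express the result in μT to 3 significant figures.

On the axis of a circular loop, B = μ₀IR² / [2(R²+z²)^(3/2)].
R² + z² = (0.0147)² + (0.033)² = 0.001305 m², and (R²+z²)^(3/2) = 4.71×10⁻⁵ m³.
B = (4π×10⁻⁷ × 0.614 × 0.0002161) / (2 × 4.71×10⁻⁵) = 1.77×10⁻⁶ T.

B ≈ 1.77 μT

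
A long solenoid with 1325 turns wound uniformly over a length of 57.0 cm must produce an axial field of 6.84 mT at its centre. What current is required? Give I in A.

Inside a long solenoid B = μ₀nI with n = 2325 m⁻¹, so I = B/(μ₀n).
I = 6.84×10⁻³ / (4π×10⁻⁷ × 2325) = 2.34 A.

I ≈ 2.34 A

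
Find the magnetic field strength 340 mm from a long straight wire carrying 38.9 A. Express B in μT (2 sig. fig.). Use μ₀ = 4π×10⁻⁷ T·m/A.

For an infinitely long straight wire, B = μ₀I/(2πd).
B = (4π×10⁻⁷ × 38.9) / (2π × 0.34) = 2.29×10⁻⁵ T.

B ≈ 23 μT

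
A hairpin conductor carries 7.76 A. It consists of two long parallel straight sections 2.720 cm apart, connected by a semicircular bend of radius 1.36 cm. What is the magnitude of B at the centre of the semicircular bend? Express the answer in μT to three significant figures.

The semicircular arc contributes B_arc = μ₀I·π/(4πR) = μ₀I/(4R) = 1.79×10⁻⁴ T.
Each semi-infinite lead is at perpendicular distance R = 0.0136 m from the centre, with the perpendicular foot at its near end, so it contributes μ₀I/(4πR); both point the same way, together 1.14×10⁻⁴ T.
Arc and leads all point the same direction: B = 1.79×10⁻⁴ + 1.14×10⁻⁴ = 2.93×10⁻⁴ T.

B ≈ 293 μT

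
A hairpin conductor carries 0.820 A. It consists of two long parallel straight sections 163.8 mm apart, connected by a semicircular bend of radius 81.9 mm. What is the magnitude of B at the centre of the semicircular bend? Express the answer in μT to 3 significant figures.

B ≈ 5.15 μT

The semicircular arc contributes B_arc = μ₀I·π/(4πR) = μ₀I/(4R) = 3.15×10⁻⁶ T.
Each semi-infinite lead is at perpendicular distance R = 0.0819 m from the centre, with the perpendicular foot at its near end, so it contributes μ₀I/(4πR); both point the same way, together 2.00×10⁻⁶ T.
Arc and leads all point the same direction: B = 3.15×10⁻⁶ + 2.00×10⁻⁶ = 5.15×10⁻⁶ T.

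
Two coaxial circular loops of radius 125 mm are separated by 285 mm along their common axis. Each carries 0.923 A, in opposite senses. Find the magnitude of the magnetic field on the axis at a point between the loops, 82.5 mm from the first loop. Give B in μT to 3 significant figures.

B ≈ 2.02 μT

Each loop contributes B = μ₀IR²/[2(R²+z²)^(3/2)] on the axis, with z measured from that loop.
Loop 1 (z = 0.0825 m): B₁ = 2.70×10⁻⁶ T. Loop 2 (z = 0.2025 m): B₂ = 6.72×10⁻⁷ T.
The fields oppose: B = |B₁ − B₂| = 2.02×10⁻⁶ T.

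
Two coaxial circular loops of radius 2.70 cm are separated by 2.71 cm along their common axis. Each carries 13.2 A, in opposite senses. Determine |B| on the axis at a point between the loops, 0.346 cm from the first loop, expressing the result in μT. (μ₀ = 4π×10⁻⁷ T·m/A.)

Each loop contributes B = μ₀IR²/[2(R²+z²)^(3/2)] on the axis, with z measured from that loop.
Loop 1 (z = 0.00346 m): B₁ = 3.00×10⁻⁴ T. Loop 2 (z = 0.02364 m): B₂ = 1.31×10⁻⁴ T.
The fields oppose: B = |B₁ − B₂| = 1.69×10⁻⁴ T.

B ≈ 169 μT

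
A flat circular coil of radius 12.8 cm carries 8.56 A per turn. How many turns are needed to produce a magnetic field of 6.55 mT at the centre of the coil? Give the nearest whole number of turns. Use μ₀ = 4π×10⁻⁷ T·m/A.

N = 156

For an N-turn coil, B = Nμ₀I/(2R). A single turn gives B₁ = 4.20×10⁻⁵ T with R = 0.128 m.
N = B/B₁ = 6.55×10⁻³ / 4.20×10⁻⁵ = 155.88.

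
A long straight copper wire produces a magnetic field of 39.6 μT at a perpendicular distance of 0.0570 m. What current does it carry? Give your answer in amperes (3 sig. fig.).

For a long straight wire B = μ₀I/(2πd), so I = 2πdB/μ₀.
I = 2π × 0.057 × 3.96×10⁻⁵ / (4π×10⁻⁷) = 11.3 A.

I ≈ 11.3 A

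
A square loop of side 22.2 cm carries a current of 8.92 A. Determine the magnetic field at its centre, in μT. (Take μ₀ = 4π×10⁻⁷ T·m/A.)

B ≈ 45.5 μT

Each side is a finite straight segment at perpendicular distance d = a/(2 tan(π/4)) = 0.111 m from the centre, with end-angles ±π/4.
One side contributes B₁ = (μ₀I/4πd)·2 sin(π/4) = 1.14×10⁻⁵ T.
All 4 sides add in the same direction: B = 4 × 1.14×10⁻⁵ = 4.55×10⁻⁵ T.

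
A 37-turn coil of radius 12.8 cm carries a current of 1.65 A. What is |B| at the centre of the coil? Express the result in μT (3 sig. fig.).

For an N-turn flat coil, B = Nμ₀I/(2R) with R = 0.128 m.
B = 37 × 8.10×10⁻⁶ T = 3.00×10⁻⁴ T.

B ≈ 300 μT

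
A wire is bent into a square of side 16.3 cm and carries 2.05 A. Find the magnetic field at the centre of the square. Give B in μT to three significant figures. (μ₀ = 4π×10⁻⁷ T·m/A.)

Each side is a finite straight segment at perpendicular distance d = a/(2 tan(π/4)) = 0.0815 m from the centre, with end-angles ±π/4.
One side contributes B₁ = (μ₀I/4πd)·2 sin(π/4) = 3.56×10⁻⁶ T.
All 4 sides add in the same direction: B = 4 × 3.56×10⁻⁶ = 1.42×10⁻⁵ T.

B ≈ 14.2 μT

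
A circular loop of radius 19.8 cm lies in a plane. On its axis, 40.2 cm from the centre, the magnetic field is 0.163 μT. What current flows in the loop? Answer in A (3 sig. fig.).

On the axis of a loop, B = μ₀IR²/[2(R²+z²)^(3/2)], so I = 2B(R²+z²)^(3/2)/(μ₀R²).
R² + z² = 0.0392 + 0.1616 = 0.2008 m²; raised to 3/2 gives 9.00×10⁻² m³.
I = 2 × 1.63×10⁻⁷ × 9.00×10⁻² / (1.26×10⁻⁶ × 0.0392) = 0.595 A.

I ≈ 0.595 A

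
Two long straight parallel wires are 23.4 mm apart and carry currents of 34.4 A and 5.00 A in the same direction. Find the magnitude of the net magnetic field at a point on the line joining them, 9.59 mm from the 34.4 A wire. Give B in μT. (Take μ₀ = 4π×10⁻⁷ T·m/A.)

Each long wire gives B = μ₀I/(2πd). Distances are d₁ = 0.00959 m and d₂ = 0.01381 m.
B₁ = 7.17×10⁻⁴ T, B₂ = 7.24×10⁻⁵ T.
Between parallel currents the two contributions point in opposite directions, so they subtract. B = |B₁ − B₂| = |7.17×10⁻⁴ − 7.24×10⁻⁵| = 6.45×10⁻⁴ T.

B ≈ 645 μT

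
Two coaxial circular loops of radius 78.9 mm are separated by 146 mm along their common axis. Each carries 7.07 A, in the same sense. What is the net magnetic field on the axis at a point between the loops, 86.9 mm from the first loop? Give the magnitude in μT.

B ≈ 46.0 μT

Each loop contributes B = μ₀IR²/[2(R²+z²)^(3/2)] on the axis, with z measured from that loop.
Loop 1 (z = 0.0869 m): B₁ = 1.71×10⁻⁵ T. Loop 2 (z = 0.0591 m): B₂ = 2.89×10⁻⁵ T.
The fields add: B = B₁ + B₂ = 4.60×10⁻⁵ T.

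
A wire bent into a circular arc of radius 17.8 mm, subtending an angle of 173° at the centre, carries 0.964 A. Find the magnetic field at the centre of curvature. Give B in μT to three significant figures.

B ≈ 16.4 μT

The Biot–Savart field of a circular arc at its centre is B = μ₀Iφ/(4πR), with φ = 3.019 rad.
B = (4π×10⁻⁷ × 0.964 × 3.019) / (4π × 0.0178) = 1.64×10⁻⁵ T.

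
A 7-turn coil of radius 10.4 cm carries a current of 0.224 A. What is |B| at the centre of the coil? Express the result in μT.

B ≈ 9.47 μT

For an N-turn flat coil, B = Nμ₀I/(2R) with R = 0.104 m.
B = 7 × 1.35×10⁻⁶ T = 9.47×10⁻⁶ T.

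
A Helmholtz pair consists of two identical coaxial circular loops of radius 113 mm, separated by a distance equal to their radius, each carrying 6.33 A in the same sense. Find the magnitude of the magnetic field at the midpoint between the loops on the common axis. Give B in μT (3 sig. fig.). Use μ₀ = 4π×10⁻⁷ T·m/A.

Each loop contributes B = μ₀IR²/[2(R²+z²)^(3/2)] on the axis, with z measured from that loop.
Loop 1 (z = 0.0565 m): B₁ = 2.52×10⁻⁵ T. Loop 2 (z = 0.0565 m): B₂ = 2.52×10⁻⁵ T.
The fields add: B = B₁ + B₂ = 5.04×10⁻⁵ T.

B ≈ 50.4 μT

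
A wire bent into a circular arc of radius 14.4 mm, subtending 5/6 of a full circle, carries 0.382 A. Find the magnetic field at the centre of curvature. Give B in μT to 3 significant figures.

B ≈ 13.9 μT

The Biot–Savart field of a circular arc at its centre is B = μ₀Iφ/(4πR), with φ = 5.236 rad.
B = (4π×10⁻⁷ × 0.382 × 5.236) / (4π × 0.0144) = 1.39×10⁻⁵ T.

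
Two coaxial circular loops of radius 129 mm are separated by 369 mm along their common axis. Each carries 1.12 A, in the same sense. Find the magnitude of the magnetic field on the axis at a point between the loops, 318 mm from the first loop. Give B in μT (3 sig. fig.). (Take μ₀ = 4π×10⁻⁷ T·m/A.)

B ≈ 4.68 μT

Each loop contributes B = μ₀IR²/[2(R²+z²)^(3/2)] on the axis, with z measured from that loop.
Loop 1 (z = 0.318 m): B₁ = 2.90×10⁻⁷ T. Loop 2 (z = 0.051 m): B₂ = 4.39×10⁻⁶ T.
The fields add: B = B₁ + B₂ = 4.68×10⁻⁶ T.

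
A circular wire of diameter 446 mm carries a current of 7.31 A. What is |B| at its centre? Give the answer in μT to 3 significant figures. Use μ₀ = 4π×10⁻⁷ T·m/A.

At the centre of a circular loop the Biot–Savart law gives B = μ₀I/(2R) (so R = 0.223 m).
B = (4π×10⁻⁷ × 7.31) / (2 × 0.223) = 2.06×10⁻⁵ T.

B ≈ 20.6 μT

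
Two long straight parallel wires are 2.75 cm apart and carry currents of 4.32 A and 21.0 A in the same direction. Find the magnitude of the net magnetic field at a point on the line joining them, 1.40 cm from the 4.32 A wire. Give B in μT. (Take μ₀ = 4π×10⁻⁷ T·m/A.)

B ≈ 249 μT

Each long wire gives B = μ₀I/(2πd). Distances are d₁ = 0.014 m and d₂ = 0.0135 m.
B₁ = 6.17×10⁻⁵ T, B₂ = 3.11×10⁻⁴ T.
Between parallel currents the two contributions point in opposite directions, so they subtract. B = |B₁ − B₂| = |6.17×10⁻⁵ − 3.11×10⁻⁴| = 2.49×10⁻⁴ T.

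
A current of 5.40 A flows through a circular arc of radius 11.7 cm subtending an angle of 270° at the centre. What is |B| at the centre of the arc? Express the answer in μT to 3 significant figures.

The Biot–Savart field of a circular arc at its centre is B = μ₀Iφ/(4πR), with φ = 4.712 rad.
B = (4π×10⁻⁷ × 5.40 × 4.712) / (4π × 0.117) = 2.17×10⁻⁵ T.

B ≈ 21.7 μT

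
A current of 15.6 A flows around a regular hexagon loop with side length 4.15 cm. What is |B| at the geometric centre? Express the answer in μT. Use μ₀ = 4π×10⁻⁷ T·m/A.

B ≈ 260 μT

Each side is a finite straight segment at perpendicular distance d = a/(2 tan(π/6)) = 0.03594 m from the centre, with end-angles ±π/6.
One side contributes B₁ = (μ₀I/4πd)·2 sin(π/6) = 4.34×10⁻⁵ T.
All 6 sides add in the same direction: B = 6 × 4.34×10⁻⁵ = 2.60×10⁻⁴ T.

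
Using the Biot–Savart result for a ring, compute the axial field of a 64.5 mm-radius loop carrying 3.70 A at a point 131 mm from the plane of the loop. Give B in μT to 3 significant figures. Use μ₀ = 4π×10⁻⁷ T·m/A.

On the axis of a circular loop, B = μ₀IR² / [2(R²+z²)^(3/2)].
R² + z² = (0.0645)² + (0.131)² = 0.02132 m², and (R²+z²)^(3/2) = 3.11×10⁻³ m³.
B = (4π×10⁻⁷ × 3.70 × 0.00416) / (2 × 3.11×10⁻³) = 3.11×10⁻⁶ T.

B ≈ 3.11 μT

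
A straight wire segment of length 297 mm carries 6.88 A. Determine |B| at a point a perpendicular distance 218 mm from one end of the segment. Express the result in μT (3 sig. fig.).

For a finite straight segment, B = (μ₀I/4πd)(sinθ₁ + sinθ₂), where θ₁, θ₂ are the angles from the perpendicular to each end.
The perpendicular foot is at one end, so the two end-offsets along the wire are 0 and L = 0.297 m.
sinθ₁ = 0/√(0²+0.218²) = 0.0000; sinθ₂ = 0.297/√(0.297²+0.218²) = 0.8061.
B = (4π×10⁻⁷ × 6.88) / (4π × 0.218) × (0.0000 + 0.8061) = 2.54×10⁻⁶ T.

B ≈ 2.54 μT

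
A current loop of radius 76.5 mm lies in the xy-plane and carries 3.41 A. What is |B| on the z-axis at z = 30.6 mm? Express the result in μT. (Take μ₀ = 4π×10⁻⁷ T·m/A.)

B ≈ 22.4 μT

On the axis of a circular loop, B = μ₀IR² / [2(R²+z²)^(3/2)].
R² + z² = (0.0765)² + (0.0306)² = 0.006789 m², and (R²+z²)^(3/2) = 5.59×10⁻⁴ m³.
B = (4π×10⁻⁷ × 3.41 × 0.005852) / (2 × 5.59×10⁻⁴) = 2.24×10⁻⁵ T.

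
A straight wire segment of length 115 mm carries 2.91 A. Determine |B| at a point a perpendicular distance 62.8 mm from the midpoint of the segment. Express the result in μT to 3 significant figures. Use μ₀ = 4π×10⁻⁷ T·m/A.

B ≈ 6.26 μT

For a finite straight segment, B = (μ₀I/4πd)(sinθ₁ + sinθ₂), where θ₁, θ₂ are the angles from the perpendicular to each end.
The perpendicular from the point meets the wire at its midpoint, so each end is L/2 = 0.0575 m away along the wire.
sinθ₁ = 0.0575/√(0.0575²+0.0628²) = 0.6753; sinθ₂ = 0.0575/√(0.0575²+0.0628²) = 0.6753.
B = (4π×10⁻⁷ × 2.91) / (4π × 0.0628) × (0.6753 + 0.6753) = 6.26×10⁻⁶ T.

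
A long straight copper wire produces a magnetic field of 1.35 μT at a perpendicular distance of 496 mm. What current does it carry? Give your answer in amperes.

For a long straight wire B = μ₀I/(2πd), so I = 2πdB/μ₀.
I = 2π × 0.496 × 1.35×10⁻⁶ / (4π×10⁻⁷) = 3.35 A.

I ≈ 3.35 A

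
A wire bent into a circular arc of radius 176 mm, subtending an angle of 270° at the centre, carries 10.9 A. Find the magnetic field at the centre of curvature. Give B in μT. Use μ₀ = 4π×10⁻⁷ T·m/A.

The Biot–Savart field of a circular arc at its centre is B = μ₀Iφ/(4πR), with φ = 4.712 rad.
B = (4π×10⁻⁷ × 10.9 × 4.712) / (4π × 0.176) = 2.92×10⁻⁵ T.

B ≈ 29.2 μT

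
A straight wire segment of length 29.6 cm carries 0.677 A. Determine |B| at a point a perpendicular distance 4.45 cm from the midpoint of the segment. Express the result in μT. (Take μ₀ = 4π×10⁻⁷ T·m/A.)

B ≈ 2.91 μT

For a finite straight segment, B = (μ₀I/4πd)(sinθ₁ + sinθ₂), where θ₁, θ₂ are the angles from the perpendicular to each end.
The perpendicular from the point meets the wire at its midpoint, so each end is L/2 = 0.148 m away along the wire.
sinθ₁ = 0.148/√(0.148²+0.0445²) = 0.9576; sinθ₂ = 0.148/√(0.148²+0.0445²) = 0.9576.
B = (4π×10⁻⁷ × 0.677) / (4π × 0.0445) × (0.9576 + 0.9576) = 2.91×10⁻⁶ T.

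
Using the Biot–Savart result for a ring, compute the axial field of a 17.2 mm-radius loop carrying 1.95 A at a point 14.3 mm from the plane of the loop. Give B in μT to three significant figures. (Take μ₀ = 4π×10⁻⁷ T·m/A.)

On the axis of a circular loop, B = μ₀IR² / [2(R²+z²)^(3/2)].
R² + z² = (0.0172)² + (0.0143)² = 0.0005003 m², and (R²+z²)^(3/2) = 1.12×10⁻⁵ m³.
B = (4π×10⁻⁷ × 1.95 × 0.0002958) / (2 × 1.12×10⁻⁵) = 3.24×10⁻⁵ T.

B ≈ 32.4 μT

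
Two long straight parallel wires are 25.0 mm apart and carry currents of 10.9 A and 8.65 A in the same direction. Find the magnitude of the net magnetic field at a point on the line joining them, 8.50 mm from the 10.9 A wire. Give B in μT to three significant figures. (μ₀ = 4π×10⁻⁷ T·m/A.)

Each long wire gives B = μ₀I/(2πd). Distances are d₁ = 0.0085 m and d₂ = 0.0165 m.
B₁ = 2.56×10⁻⁴ T, B₂ = 1.05×10⁻⁴ T.
Between parallel currents the two contributions point in opposite directions, so they subtract. B = |B₁ − B₂| = |2.56×10⁻⁴ − 1.05×10⁻⁴| = 1.52×10⁻⁴ T.

B ≈ 152 μT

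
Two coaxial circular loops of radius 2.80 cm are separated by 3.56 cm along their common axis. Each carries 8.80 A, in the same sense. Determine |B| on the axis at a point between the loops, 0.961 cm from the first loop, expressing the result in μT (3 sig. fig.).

Each loop contributes B = μ₀IR²/[2(R²+z²)^(3/2)] on the axis, with z measured from that loop.
Loop 1 (z = 0.00961 m): B₁ = 1.67×10⁻⁴ T. Loop 2 (z = 0.02599 m): B₂ = 7.77×10⁻⁵ T.
The fields add: B = B₁ + B₂ = 2.45×10⁻⁴ T.

B ≈ 245 μT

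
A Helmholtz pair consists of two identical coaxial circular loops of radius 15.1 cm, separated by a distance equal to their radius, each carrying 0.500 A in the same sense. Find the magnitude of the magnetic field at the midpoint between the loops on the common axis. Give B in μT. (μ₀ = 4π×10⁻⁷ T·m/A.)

Each loop contributes B = μ₀IR²/[2(R²+z²)^(3/2)] on the axis, with z measured from that loop.
Loop 1 (z = 0.0755 m): B₁ = 1.49×10⁻⁶ T. Loop 2 (z = 0.0755 m): B₂ = 1.49×10⁻⁶ T.
The fields add: B = B₁ + B₂ = 2.98×10⁻⁶ T.

B ≈ 2.98 μT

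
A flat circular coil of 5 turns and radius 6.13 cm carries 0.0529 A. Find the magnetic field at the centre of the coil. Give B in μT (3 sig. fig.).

B ≈ 2.71 μT

For an N-turn flat coil, B = Nμ₀I/(2R) with R = 0.0613 m.
B = 5 × 5.42×10⁻⁷ T = 2.71×10⁻⁶ T.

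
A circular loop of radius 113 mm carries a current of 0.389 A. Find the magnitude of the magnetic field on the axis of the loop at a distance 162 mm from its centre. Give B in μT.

B ≈ 0.405 μT

On the axis of a circular loop, B = μ₀IR² / [2(R²+z²)^(3/2)].
R² + z² = (0.113)² + (0.162)² = 0.03901 m², and (R²+z²)^(3/2) = 7.71×10⁻³ m³.
B = (4π×10⁻⁷ × 0.389 × 0.01277) / (2 × 7.71×10⁻³) = 4.05×10⁻⁷ T.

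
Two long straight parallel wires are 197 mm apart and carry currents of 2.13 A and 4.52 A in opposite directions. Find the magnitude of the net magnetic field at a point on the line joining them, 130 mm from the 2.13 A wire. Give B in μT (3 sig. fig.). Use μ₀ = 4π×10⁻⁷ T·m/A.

B ≈ 16.8 μT

Each long wire gives B = μ₀I/(2πd). Distances are d₁ = 0.13 m and d₂ = 0.067 m.
B₁ = 3.28×10⁻⁶ T, B₂ = 1.35×10⁻⁵ T.
Between antiparallel currents both contributions point the same way, so they add. B = B₁ + B₂ = 3.28×10⁻⁶ + 1.35×10⁻⁵ = 1.68×10⁻⁵ T.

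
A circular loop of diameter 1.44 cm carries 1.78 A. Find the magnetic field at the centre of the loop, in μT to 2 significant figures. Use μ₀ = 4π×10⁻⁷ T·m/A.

At the centre of a circular loop the Biot–Savart law gives B = μ₀I/(2R) (so R = 0.0072 m).
B = (4π×10⁻⁷ × 1.78) / (2 × 0.0072) = 1.55×10⁻⁴ T.

B ≈ 160 μT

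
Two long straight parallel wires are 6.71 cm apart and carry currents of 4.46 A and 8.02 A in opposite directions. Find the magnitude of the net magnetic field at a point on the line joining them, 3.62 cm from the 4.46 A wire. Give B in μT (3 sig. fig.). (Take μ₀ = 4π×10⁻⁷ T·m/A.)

Each long wire gives B = μ₀I/(2πd). Distances are d₁ = 0.0362 m and d₂ = 0.0309 m.
B₁ = 2.46×10⁻⁵ T, B₂ = 5.19×10⁻⁵ T.
Between antiparallel currents both contributions point the same way, so they add. B = B₁ + B₂ = 2.46×10⁻⁵ + 5.19×10⁻⁵ = 7.66×10⁻⁵ T.

B ≈ 76.6 μT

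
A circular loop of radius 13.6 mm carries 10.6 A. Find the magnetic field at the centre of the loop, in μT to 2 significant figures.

B ≈ 490 μT

At the centre of a circular loop the Biot–Savart law gives B = μ₀I/(2R).
B = (4π×10⁻⁷ × 10.6) / (2 × 0.0136) = 4.90×10⁻⁴ T.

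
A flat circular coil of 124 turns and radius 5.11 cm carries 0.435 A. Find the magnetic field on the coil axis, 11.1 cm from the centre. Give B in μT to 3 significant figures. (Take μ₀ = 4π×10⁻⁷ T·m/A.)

B ≈ 48.5 μT

For an N-turn flat coil, B = Nμ₀IR²/[2(R²+z²)^(3/2)] with R = 0.0511 m, z = 0.111 m.
B = 124 × 3.91×10⁻⁷ T = 4.85×10⁻⁵ T.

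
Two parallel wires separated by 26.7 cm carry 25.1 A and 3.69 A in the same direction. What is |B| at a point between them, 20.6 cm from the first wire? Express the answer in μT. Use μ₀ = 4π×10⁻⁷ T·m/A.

Each long wire gives B = μ₀I/(2πd). Distances are d₁ = 0.206 m and d₂ = 0.061 m.
B₁ = 2.44×10⁻⁵ T, B₂ = 1.21×10⁻⁵ T.
Between parallel currents the two contributions point in opposite directions, so they subtract. B = |B₁ − B₂| = |2.44×10⁻⁵ − 1.21×10⁻⁵| = 1.23×10⁻⁵ T.

B ≈ 12.3 μT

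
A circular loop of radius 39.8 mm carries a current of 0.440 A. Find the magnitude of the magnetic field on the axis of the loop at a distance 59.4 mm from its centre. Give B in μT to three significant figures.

On the axis of a circular loop, B = μ₀IR² / [2(R²+z²)^(3/2)].
R² + z² = (0.0398)² + (0.0594)² = 0.005112 m², and (R²+z²)^(3/2) = 3.66×10⁻⁴ m³.
B = (4π×10⁻⁷ × 0.440 × 0.001584) / (2 × 3.66×10⁻⁴) = 1.20×10⁻⁶ T.

B ≈ 1.20 μT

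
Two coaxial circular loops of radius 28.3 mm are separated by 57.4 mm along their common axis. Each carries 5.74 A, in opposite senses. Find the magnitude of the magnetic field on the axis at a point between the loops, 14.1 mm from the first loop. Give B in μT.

B ≈ 70.5 μT

Each loop contributes B = μ₀IR²/[2(R²+z²)^(3/2)] on the axis, with z measured from that loop.
Loop 1 (z = 0.0141 m): B₁ = 9.14×10⁻⁵ T. Loop 2 (z = 0.0433 m): B₂ = 2.09×10⁻⁵ T.
The fields oppose: B = |B₁ − B₂| = 7.05×10⁻⁵ T.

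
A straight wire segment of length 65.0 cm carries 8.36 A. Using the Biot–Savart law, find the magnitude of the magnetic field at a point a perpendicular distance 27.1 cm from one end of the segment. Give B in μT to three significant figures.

For a finite straight segment, B = (μ₀I/4πd)(sinθ₁ + sinθ₂), where θ₁, θ₂ are the angles from the perpendicular to each end.
The perpendicular foot is at one end, so the two end-offsets along the wire are 0 and L = 0.65 m.
sinθ₁ = 0/√(0²+0.271²) = 0.0000; sinθ₂ = 0.65/√(0.65²+0.271²) = 0.9230.
B = (4π×10⁻⁷ × 8.36) / (4π × 0.271) × (0.0000 + 0.9230) = 2.85×10⁻⁶ T.

B ≈ 2.85 μT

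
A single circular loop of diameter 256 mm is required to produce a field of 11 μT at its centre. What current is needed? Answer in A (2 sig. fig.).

At the centre of a circular loop B = μ₀I/(2R), so I = 2RB/μ₀.
With R = 0.128 m, I = 2 × 0.128 × 1.10×10⁻⁵ / (4π×10⁻⁷) = 2.24 A.

I ≈ 2.2 A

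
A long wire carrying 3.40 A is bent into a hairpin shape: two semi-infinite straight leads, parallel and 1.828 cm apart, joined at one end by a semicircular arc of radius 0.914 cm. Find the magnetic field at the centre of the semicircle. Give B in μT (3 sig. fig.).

B ≈ 191 μT

The semicircular arc contributes B_arc = μ₀I·π/(4πR) = μ₀I/(4R) = 1.17×10⁻⁴ T.
Each semi-infinite lead is at perpendicular distance R = 0.00914 m from the centre, with the perpendicular foot at its near end, so it contributes μ₀I/(4πR); both point the same way, together 7.44×10⁻⁵ T.
Arc and leads all point the same direction: B = 1.17×10⁻⁴ + 7.44×10⁻⁵ = 1.91×10⁻⁴ T.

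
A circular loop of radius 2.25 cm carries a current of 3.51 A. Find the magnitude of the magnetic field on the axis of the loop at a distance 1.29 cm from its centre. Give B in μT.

B ≈ 64.0 μT

On the axis of a circular loop, B = μ₀IR² / [2(R²+z²)^(3/2)].
R² + z² = (0.0225)² + (0.0129)² = 0.0006727 m², and (R²+z²)^(3/2) = 1.74×10⁻⁵ m³.
B = (4π×10⁻⁷ × 3.51 × 0.0005062) / (2 × 1.74×10⁻⁵) = 6.40×10⁻⁵ T.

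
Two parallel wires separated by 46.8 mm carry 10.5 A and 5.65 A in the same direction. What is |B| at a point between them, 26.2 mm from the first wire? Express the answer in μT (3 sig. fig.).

Each long wire gives B = μ₀I/(2πd). Distances are d₁ = 0.0262 m and d₂ = 0.0206 m.
B₁ = 8.02×10⁻⁵ T, B₂ = 5.49×10⁻⁵ T.
Between parallel currents the two contributions point in opposite directions, so they subtract. B = |B₁ − B₂| = |8.02×10⁻⁵ − 5.49×10⁻⁵| = 2.53×10⁻⁵ T.

B ≈ 25.3 μT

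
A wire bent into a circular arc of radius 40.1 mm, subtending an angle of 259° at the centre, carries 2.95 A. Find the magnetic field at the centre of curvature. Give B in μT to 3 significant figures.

B ≈ 33.3 μT

The Biot–Savart field of a circular arc at its centre is B = μ₀Iφ/(4πR), with φ = 4.52 rad.
B = (4π×10⁻⁷ × 2.95 × 4.52) / (4π × 0.0401) = 3.33×10⁻⁵ T.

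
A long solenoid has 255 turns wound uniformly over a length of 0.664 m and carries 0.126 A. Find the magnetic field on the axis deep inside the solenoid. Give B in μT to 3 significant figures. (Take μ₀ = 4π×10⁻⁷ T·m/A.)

B ≈ 60.8 μT

Inside a long solenoid, B = μ₀nI with n = 384 turns/m.
B = 4π×10⁻⁷ × 384 × 0.126 = 6.08×10⁻⁵ T.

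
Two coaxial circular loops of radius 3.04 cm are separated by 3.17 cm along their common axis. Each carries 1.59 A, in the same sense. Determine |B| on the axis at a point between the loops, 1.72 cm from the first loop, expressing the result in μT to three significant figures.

Each loop contributes B = μ₀IR²/[2(R²+z²)^(3/2)] on the axis, with z measured from that loop.
Loop 1 (z = 0.0172 m): B₁ = 2.17×10⁻⁵ T. Loop 2 (z = 0.0145 m): B₂ = 2.42×10⁻⁵ T.
The fields add: B = B₁ + B₂ = 4.58×10⁻⁵ T.

B ≈ 45.8 μT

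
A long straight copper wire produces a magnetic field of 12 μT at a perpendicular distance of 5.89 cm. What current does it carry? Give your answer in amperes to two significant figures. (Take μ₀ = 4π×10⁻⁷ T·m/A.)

For a long straight wire B = μ₀I/(2πd), so I = 2πdB/μ₀.
I = 2π × 0.0589 × 1.20×10⁻⁵ / (4π×10⁻⁷) = 3.53 A.

I ≈ 3.5 A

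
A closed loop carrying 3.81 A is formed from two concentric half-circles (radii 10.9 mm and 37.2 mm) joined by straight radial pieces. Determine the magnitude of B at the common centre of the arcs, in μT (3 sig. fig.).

The radial connectors point toward the centre, so dl × r̂ = 0 and they contribute nothing.
Each semicircle gives μ₀I/(4R): inner arc 1.10×10⁻⁴ T, outer arc 3.22×10⁻⁵ T.
The two arcs carry current in opposite angular senses, so their fields oppose: B = |1.10×10⁻⁴ − 3.22×10⁻⁵| = 7.76×10⁻⁵ T.

B ≈ 77.6 μT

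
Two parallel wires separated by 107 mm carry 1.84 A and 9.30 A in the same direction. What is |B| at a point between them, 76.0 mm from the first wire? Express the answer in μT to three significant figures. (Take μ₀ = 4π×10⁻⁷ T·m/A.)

Each long wire gives B = μ₀I/(2πd). Distances are d₁ = 0.076 m and d₂ = 0.031 m.
B₁ = 4.84×10⁻⁶ T, B₂ = 6.00×10⁻⁵ T.
Between parallel currents the two contributions point in opposite directions, so they subtract. B = |B₁ − B₂| = |4.84×10⁻⁶ − 6.00×10⁻⁵| = 5.52×10⁻⁵ T.

B ≈ 55.2 μT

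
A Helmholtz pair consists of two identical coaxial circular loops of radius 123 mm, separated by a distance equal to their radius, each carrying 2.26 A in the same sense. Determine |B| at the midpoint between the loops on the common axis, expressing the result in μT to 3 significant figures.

B ≈ 16.5 μT

Each loop contributes B = μ₀IR²/[2(R²+z²)^(3/2)] on the axis, with z measured from that loop.
Loop 1 (z = 0.0615 m): B₁ = 8.26×10⁻⁶ T. Loop 2 (z = 0.0615 m): B₂ = 8.26×10⁻⁶ T.
The fields add: B = B₁ + B₂ = 1.65×10⁻⁵ T.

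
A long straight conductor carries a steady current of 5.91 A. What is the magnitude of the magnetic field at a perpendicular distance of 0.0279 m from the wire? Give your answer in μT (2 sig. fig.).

B ≈ 42 μT

For an infinitely long straight wire, B = μ₀I/(2πd).
B = (4π×10⁻⁷ × 5.91) / (2π × 0.0279) = 4.24×10⁻⁵ T.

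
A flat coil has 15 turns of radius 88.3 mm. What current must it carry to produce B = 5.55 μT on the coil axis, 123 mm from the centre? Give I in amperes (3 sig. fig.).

For an N-turn coil, B = Nμ₀IR²/[2(R²+z²)^(3/2)] with R = 0.0883 m, z = 0.123 m, so I = 2B(R²+z²)^(3/2)/(Nμ₀R²) = 2 × 5.55×10⁻⁶ × 3.47×10⁻³ / (15 × 4π×10⁻⁷ × 0.007797) = 0.262 A.

I ≈ 0.262 A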